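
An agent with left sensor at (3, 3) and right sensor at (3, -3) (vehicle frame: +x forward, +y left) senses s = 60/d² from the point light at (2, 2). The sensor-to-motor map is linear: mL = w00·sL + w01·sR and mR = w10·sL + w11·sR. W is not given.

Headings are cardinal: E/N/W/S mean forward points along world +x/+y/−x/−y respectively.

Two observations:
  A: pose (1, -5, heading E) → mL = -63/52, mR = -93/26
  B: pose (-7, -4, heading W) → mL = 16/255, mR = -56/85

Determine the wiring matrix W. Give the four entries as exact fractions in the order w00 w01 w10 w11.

-1/2 1/2 -1 -1

obs A: pose=(1,-5,E) → sL=3, sR=15/26, mL=-63/52, mR=-93/26
obs B: pose=(-7,-4,W) → sL=4/15, sR=20/51, mL=16/255, mR=-56/85
sensor matrix S = [[3, 15/26], [4/15, 20/51]]; det S = 226/221
solve [mL_A; mL_B] = S·[w00; w01] and [mR_A; mR_B] = S·[w10; w11]:
  w00 = -1/2, w01 = 1/2, w10 = -1, w11 = -1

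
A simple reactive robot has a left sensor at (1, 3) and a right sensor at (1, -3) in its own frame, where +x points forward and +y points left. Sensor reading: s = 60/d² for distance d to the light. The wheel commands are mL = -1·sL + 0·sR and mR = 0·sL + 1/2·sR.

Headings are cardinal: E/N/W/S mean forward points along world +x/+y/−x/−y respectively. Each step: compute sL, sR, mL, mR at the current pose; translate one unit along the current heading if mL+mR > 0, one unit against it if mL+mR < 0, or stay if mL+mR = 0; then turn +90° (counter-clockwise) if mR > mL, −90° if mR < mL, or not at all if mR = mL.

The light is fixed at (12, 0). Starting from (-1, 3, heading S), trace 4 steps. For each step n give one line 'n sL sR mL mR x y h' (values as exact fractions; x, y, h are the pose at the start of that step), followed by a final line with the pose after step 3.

n=0: pose=(-1,3,S); sL=15/26, sR=3/13; mL=-15/26, mR=3/26; mL+mR=-6/13 → advance -1; mR−mL=9/13 → turn +1·90°
n=1: pose=(-1,4,E); sL=60/193, sR=12/29; mL=-60/193, mR=6/29; mL+mR=-582/5597 → advance -1; mR−mL=2898/5597 → turn +1·90°
n=2: pose=(-2,4,N); sL=30/157, sR=30/73; mL=-30/157, mR=15/73; mL+mR=165/11461 → advance +1; mR−mL=4545/11461 → turn +1·90°
n=3: pose=(-2,5,W); sL=60/229, sR=60/289; mL=-60/229, mR=30/289; mL+mR=-10470/66181 → advance -1; mR−mL=24210/66181 → turn +1·90°

0 15/26 3/13 -15/26 3/26 -1 3 S
1 60/193 12/29 -60/193 6/29 -1 4 E
2 30/157 30/73 -30/157 15/73 -2 4 N
3 60/229 60/289 -60/229 30/289 -2 5 W
final -1 5 S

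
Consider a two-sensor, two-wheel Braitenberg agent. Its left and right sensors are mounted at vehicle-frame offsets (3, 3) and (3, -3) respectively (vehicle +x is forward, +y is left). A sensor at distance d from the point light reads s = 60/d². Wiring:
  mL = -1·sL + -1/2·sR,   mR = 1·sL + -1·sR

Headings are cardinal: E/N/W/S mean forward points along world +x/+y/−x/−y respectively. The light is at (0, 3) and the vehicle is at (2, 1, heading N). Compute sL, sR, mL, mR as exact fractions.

left sensor world pos  = (-1, 4); dL² = 2
right sensor world pos = (5, 4); dR² = 26
sL = 60/2 = 30
sR = 60/26 = 30/13
mL = -1·sL + -1/2·sR = -405/13
mR = 1·sL + -1·sR = 360/13

30 30/13 -405/13 360/13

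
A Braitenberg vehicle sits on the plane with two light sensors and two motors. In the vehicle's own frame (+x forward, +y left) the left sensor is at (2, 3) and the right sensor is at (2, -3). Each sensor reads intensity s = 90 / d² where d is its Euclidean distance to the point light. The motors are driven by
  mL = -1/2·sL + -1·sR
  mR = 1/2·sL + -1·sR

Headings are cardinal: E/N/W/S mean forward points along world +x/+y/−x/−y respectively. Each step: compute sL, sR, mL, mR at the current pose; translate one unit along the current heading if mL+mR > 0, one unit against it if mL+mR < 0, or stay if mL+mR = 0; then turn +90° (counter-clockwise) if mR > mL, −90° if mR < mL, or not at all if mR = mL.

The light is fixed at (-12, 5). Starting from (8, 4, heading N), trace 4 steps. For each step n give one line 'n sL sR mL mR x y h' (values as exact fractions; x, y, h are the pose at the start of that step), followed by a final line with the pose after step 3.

n=0: pose=(8,4,N); sL=9/29, sR=9/53; mL=-999/3074, mR=-45/3074; mL+mR=-18/53 → advance -1; mR−mL=9/29 → turn +1·90°
n=1: pose=(8,3,W); sL=90/349, sR=18/65; mL=-9207/22685, mR=-3357/22685; mL+mR=-36/65 → advance -1; mR−mL=90/349 → turn +1·90°
n=2: pose=(9,3,S); sL=45/296, sR=9/34; mL=-3429/10064, mR=-1899/10064; mL+mR=-9/17 → advance -1; mR−mL=45/296 → turn +1·90°
n=3: pose=(9,4,E); sL=90/533, sR=18/109; mL=-14499/58097, mR=-4689/58097; mL+mR=-36/109 → advance -1; mR−mL=90/533 → turn +1·90°

0 9/29 9/53 -999/3074 -45/3074 8 4 N
1 90/349 18/65 -9207/22685 -3357/22685 8 3 W
2 45/296 9/34 -3429/10064 -1899/10064 9 3 S
3 90/533 18/109 -14499/58097 -4689/58097 9 4 E
final 8 4 N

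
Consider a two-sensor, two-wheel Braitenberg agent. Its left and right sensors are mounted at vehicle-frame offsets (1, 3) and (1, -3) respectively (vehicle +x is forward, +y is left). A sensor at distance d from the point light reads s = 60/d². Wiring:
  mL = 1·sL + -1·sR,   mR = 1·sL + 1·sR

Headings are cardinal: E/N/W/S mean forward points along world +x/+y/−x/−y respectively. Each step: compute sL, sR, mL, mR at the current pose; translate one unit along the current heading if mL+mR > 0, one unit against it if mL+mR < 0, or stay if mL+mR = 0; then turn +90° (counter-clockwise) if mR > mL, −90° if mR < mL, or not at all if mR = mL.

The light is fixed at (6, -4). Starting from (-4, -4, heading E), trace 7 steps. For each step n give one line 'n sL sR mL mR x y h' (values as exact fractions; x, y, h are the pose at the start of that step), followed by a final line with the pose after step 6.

0 2/3 2/3 0 4/3 -4 -4 E
1 12/29 60/37 -1296/1073 2184/1073 -3 -4 N
2 15/26 15/29 45/754 825/754 -3 -3 W
3 60/49 60/169 7200/8281 13080/8281 -4 -3 S
4 2/3 2/3 0 4/3 -4 -4 E
5 12/29 60/37 -1296/1073 2184/1073 -3 -4 N
6 15/26 15/29 45/754 825/754 -3 -3 W
final -4 -3 S

n=0: pose=(-4,-4,E); sL=2/3, sR=2/3; mL=0, mR=4/3; mL+mR=4/3 → advance +1; mR−mL=4/3 → turn +1·90°
n=1: pose=(-3,-4,N); sL=12/29, sR=60/37; mL=-1296/1073, mR=2184/1073; mL+mR=24/29 → advance +1; mR−mL=120/37 → turn +1·90°
n=2: pose=(-3,-3,W); sL=15/26, sR=15/29; mL=45/754, mR=825/754; mL+mR=15/13 → advance +1; mR−mL=30/29 → turn +1·90°
n=3: pose=(-4,-3,S); sL=60/49, sR=60/169; mL=7200/8281, mR=13080/8281; mL+mR=120/49 → advance +1; mR−mL=120/169 → turn +1·90°
n=4: pose=(-4,-4,E); sL=2/3, sR=2/3; mL=0, mR=4/3; mL+mR=4/3 → advance +1; mR−mL=4/3 → turn +1·90°
n=5: pose=(-3,-4,N); sL=12/29, sR=60/37; mL=-1296/1073, mR=2184/1073; mL+mR=24/29 → advance +1; mR−mL=120/37 → turn +1·90°
n=6: pose=(-3,-3,W); sL=15/26, sR=15/29; mL=45/754, mR=825/754; mL+mR=15/13 → advance +1; mR−mL=30/29 → turn +1·90°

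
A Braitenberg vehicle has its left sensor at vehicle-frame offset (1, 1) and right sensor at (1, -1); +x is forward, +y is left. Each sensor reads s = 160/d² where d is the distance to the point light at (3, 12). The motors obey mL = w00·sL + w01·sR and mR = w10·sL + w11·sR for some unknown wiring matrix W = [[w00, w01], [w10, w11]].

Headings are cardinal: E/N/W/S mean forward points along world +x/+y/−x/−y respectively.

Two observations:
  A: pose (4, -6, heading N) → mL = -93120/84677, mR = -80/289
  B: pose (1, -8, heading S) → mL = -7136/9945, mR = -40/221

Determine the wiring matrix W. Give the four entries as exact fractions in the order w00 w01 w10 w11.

-1 -1 -1/2 0

obs A: pose=(4,-6,N) → sL=160/289, sR=160/293, mL=-93120/84677, mR=-80/289
obs B: pose=(1,-8,S) → sL=80/221, sR=16/45, mL=-7136/9945, mR=-40/221
sensor matrix S = [[160/289, 160/293], [80/221, 16/45]]; det S = -8192/9907209
solve [mL_A; mL_B] = S·[w00; w01] and [mR_A; mR_B] = S·[w10; w11]:
  w00 = -1, w01 = -1, w10 = -1/2, w11 = 0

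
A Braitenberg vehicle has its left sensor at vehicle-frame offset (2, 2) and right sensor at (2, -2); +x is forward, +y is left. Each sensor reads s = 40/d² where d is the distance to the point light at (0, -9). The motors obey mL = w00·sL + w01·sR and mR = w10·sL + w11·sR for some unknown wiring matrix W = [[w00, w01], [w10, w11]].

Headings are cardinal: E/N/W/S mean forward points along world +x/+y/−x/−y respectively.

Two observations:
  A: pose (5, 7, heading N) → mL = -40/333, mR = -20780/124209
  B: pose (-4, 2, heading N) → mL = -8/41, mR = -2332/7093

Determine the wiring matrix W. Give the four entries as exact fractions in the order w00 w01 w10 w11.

obs A: pose=(5,7,N) → sL=40/333, sR=40/373, mL=-40/333, mR=-20780/124209
obs B: pose=(-4,2,N) → sL=8/41, sR=40/173, mL=-8/41, mR=-2332/7093
sensor matrix S = [[40/333, 40/373], [8/41, 40/173]]; det S = 6033920/881014437
solve [mL_A; mL_B] = S·[w00; w01] and [mR_A; mR_B] = S·[w10; w11]:
  w00 = -1, w01 = 0, w10 = -1/2, w11 = -1

-1 0 -1/2 -1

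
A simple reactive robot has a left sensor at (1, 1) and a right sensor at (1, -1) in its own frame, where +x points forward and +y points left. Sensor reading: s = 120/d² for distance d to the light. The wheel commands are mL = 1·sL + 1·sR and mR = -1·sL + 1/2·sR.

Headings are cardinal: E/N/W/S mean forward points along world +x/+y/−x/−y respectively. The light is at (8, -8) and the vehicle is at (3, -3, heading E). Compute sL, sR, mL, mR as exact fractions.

left sensor world pos  = (4, -2); dL² = 52
right sensor world pos = (4, -4); dR² = 32
sL = 120/52 = 30/13
sR = 120/32 = 15/4
mL = 1·sL + 1·sR = 315/52
mR = -1·sL + 1/2·sR = -45/104

30/13 15/4 315/52 -45/104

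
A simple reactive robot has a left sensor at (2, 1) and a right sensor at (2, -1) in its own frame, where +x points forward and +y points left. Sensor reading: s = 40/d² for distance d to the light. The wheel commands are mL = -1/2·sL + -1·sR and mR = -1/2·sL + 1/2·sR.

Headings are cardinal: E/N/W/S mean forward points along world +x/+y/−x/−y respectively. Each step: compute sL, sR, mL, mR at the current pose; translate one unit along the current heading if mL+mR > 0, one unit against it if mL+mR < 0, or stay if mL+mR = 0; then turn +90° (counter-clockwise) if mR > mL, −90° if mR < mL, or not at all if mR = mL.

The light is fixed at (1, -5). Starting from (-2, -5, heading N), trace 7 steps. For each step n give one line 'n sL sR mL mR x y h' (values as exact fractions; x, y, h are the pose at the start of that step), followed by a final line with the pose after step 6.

n=0: pose=(-2,-5,N); sL=2, sR=5; mL=-6, mR=3/2; mL+mR=-9/2 → advance -1; mR−mL=15/2 → turn +1·90°
n=1: pose=(-2,-6,W); sL=40/29, sR=8/5; mL=-332/145, mR=16/145; mL+mR=-316/145 → advance -1; mR−mL=12/5 → turn +1·90°
n=2: pose=(-1,-6,S); sL=4, sR=20/9; mL=-38/9, mR=-8/9; mL+mR=-46/9 → advance -1; mR−mL=10/3 → turn +1·90°
n=3: pose=(-1,-5,E); sL=40, sR=40; mL=-60, mR=0; mL+mR=-60 → advance -1; mR−mL=60 → turn +1·90°
n=4: pose=(-2,-5,N); sL=2, sR=5; mL=-6, mR=3/2; mL+mR=-9/2 → advance -1; mR−mL=15/2 → turn +1·90°
n=5: pose=(-2,-6,W); sL=40/29, sR=8/5; mL=-332/145, mR=16/145; mL+mR=-316/145 → advance -1; mR−mL=12/5 → turn +1·90°
n=6: pose=(-1,-6,S); sL=4, sR=20/9; mL=-38/9, mR=-8/9; mL+mR=-46/9 → advance -1; mR−mL=10/3 → turn +1·90°

0 2 5 -6 3/2 -2 -5 N
1 40/29 8/5 -332/145 16/145 -2 -6 W
2 4 20/9 -38/9 -8/9 -1 -6 S
3 40 40 -60 0 -1 -5 E
4 2 5 -6 3/2 -2 -5 N
5 40/29 8/5 -332/145 16/145 -2 -6 W
6 4 20/9 -38/9 -8/9 -1 -6 S
final -1 -5 E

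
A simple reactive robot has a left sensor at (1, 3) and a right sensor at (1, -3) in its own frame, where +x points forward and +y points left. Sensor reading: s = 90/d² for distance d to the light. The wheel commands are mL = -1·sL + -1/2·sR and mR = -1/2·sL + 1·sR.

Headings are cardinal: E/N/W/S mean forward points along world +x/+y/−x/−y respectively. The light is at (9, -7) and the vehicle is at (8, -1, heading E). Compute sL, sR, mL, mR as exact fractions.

10/9 10 -55/9 85/9

left sensor world pos  = (9, 2); dL² = 81
right sensor world pos = (9, -4); dR² = 9
sL = 90/81 = 10/9
sR = 90/9 = 10
mL = -1·sL + -1/2·sR = -55/9
mR = -1/2·sL + 1·sR = 85/9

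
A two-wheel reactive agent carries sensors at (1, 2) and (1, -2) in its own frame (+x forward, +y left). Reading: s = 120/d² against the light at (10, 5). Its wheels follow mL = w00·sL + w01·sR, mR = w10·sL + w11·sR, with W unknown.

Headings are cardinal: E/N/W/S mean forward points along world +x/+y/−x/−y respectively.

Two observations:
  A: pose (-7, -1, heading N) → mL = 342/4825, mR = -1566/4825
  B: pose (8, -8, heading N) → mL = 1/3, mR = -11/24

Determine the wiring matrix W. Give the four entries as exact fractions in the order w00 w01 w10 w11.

1 -1/2 1/2 -1

obs A: pose=(-7,-1,N) → sL=60/193, sR=12/25, mL=342/4825, mR=-1566/4825
obs B: pose=(8,-8,N) → sL=3/4, sR=5/6, mL=1/3, mR=-11/24
sensor matrix S = [[60/193, 12/25], [3/4, 5/6]]; det S = -487/4825
solve [mL_A; mL_B] = S·[w00; w01] and [mR_A; mR_B] = S·[w10; w11]:
  w00 = 1, w01 = -1/2, w10 = 1/2, w11 = -1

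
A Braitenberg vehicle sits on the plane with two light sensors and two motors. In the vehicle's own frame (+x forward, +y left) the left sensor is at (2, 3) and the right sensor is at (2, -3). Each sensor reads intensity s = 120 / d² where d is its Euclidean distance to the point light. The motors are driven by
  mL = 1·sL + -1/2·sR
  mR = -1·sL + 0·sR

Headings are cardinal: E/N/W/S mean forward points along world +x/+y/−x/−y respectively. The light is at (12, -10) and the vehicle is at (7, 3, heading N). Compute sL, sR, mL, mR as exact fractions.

120/289 120/229 10140/66181 -120/289

left sensor world pos  = (4, 5); dL² = 289
right sensor world pos = (10, 5); dR² = 229
sL = 120/289 = 120/289
sR = 120/229 = 120/229
mL = 1·sL + -1/2·sR = 10140/66181
mR = -1·sL + 0·sR = -120/289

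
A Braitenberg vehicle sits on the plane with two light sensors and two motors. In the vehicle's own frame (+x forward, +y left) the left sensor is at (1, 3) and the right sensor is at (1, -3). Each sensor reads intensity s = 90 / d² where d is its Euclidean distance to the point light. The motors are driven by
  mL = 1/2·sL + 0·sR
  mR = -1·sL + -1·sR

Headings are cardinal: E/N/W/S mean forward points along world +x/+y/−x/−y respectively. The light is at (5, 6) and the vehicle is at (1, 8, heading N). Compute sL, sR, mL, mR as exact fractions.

left sensor world pos  = (-2, 9); dL² = 58
right sensor world pos = (4, 9); dR² = 10
sL = 90/58 = 45/29
sR = 90/10 = 9
mL = 1/2·sL + 0·sR = 45/58
mR = -1·sL + -1·sR = -306/29

45/29 9 45/58 -306/29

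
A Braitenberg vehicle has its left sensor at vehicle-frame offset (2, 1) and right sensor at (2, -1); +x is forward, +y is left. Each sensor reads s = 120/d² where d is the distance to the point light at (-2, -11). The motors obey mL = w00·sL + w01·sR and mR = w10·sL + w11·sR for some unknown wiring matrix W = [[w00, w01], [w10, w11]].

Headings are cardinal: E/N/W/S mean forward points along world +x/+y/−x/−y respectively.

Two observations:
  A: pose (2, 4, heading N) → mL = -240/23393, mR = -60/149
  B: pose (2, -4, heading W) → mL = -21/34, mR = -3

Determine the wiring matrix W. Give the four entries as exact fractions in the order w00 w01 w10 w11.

-1/2 1/2 -1 0

obs A: pose=(2,4,N) → sL=60/149, sR=60/157, mL=-240/23393, mR=-60/149
obs B: pose=(2,-4,W) → sL=3, sR=30/17, mL=-21/34, mR=-3
sensor matrix S = [[60/149, 60/157], [3, 30/17]]; det S = -173340/397681
solve [mL_A; mL_B] = S·[w00; w01] and [mR_A; mR_B] = S·[w10; w11]:
  w00 = -1/2, w01 = 1/2, w10 = -1, w11 = 0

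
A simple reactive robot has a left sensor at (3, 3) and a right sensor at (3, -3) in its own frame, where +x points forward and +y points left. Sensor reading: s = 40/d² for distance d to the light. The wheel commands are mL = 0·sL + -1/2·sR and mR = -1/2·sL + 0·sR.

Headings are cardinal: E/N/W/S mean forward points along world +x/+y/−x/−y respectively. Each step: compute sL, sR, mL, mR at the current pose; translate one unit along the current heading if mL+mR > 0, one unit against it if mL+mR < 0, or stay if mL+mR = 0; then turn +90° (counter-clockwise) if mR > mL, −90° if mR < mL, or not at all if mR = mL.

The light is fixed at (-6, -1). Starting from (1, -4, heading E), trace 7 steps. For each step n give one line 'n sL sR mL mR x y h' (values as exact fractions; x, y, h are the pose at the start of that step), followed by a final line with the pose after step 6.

n=0: pose=(1,-4,E); sL=2/5, sR=5/17; mL=-5/34, mR=-1/5; mL+mR=-59/170 → advance -1; mR−mL=-9/170 → turn -1·90°
n=1: pose=(0,-4,S); sL=40/117, sR=8/9; mL=-4/9, mR=-20/117; mL+mR=-8/13 → advance -1; mR−mL=32/117 → turn +1·90°
n=2: pose=(0,-3,E); sL=20/41, sR=20/53; mL=-10/53, mR=-10/41; mL+mR=-940/2173 → advance -1; mR−mL=-120/2173 → turn -1·90°
n=3: pose=(-1,-3,S); sL=40/89, sR=40/29; mL=-20/29, mR=-20/89; mL+mR=-2360/2581 → advance -1; mR−mL=1200/2581 → turn +1·90°
n=4: pose=(-1,-2,E); sL=10/17, sR=1/2; mL=-1/4, mR=-5/17; mL+mR=-37/68 → advance -1; mR−mL=-3/68 → turn -1·90°
n=5: pose=(-2,-2,S); sL=8/13, sR=40/17; mL=-20/17, mR=-4/13; mL+mR=-328/221 → advance -1; mR−mL=192/221 → turn +1·90°
n=6: pose=(-2,-1,E); sL=20/29, sR=20/29; mL=-10/29, mR=-10/29; mL+mR=-20/29 → advance -1; mR−mL=0 → turn +0·90°

0 2/5 5/17 -5/34 -1/5 1 -4 E
1 40/117 8/9 -4/9 -20/117 0 -4 S
2 20/41 20/53 -10/53 -10/41 0 -3 E
3 40/89 40/29 -20/29 -20/89 -1 -3 S
4 10/17 1/2 -1/4 -5/17 -1 -2 E
5 8/13 40/17 -20/17 -4/13 -2 -2 S
6 20/29 20/29 -10/29 -10/29 -2 -1 E
final -3 -1 E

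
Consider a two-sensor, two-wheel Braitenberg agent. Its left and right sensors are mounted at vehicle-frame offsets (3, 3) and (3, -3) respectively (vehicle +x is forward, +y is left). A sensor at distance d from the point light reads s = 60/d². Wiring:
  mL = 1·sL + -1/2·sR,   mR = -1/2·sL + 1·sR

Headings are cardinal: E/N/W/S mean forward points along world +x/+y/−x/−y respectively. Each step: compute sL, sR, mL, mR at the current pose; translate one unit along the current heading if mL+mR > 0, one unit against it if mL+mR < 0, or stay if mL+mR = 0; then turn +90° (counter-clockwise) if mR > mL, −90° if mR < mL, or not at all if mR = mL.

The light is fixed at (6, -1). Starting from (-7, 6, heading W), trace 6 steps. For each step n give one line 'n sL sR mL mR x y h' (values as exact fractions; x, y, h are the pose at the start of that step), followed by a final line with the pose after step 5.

0 15/68 15/89 825/6052 705/12104 -7 6 W
1 60/389 60/221 1590/85969 16710/85969 -8 6 N
2 30/157 6/41 759/6437 327/6437 -8 7 W
3 12/89 12/53 102/4717 750/4717 -9 7 N
4 1/6 5/39 4/39 7/156 -9 8 W
5 12/101 60/313 726/31613 4182/31613 -10 8 N
final -10 9 W

n=0: pose=(-7,6,W); sL=15/68, sR=15/89; mL=825/6052, mR=705/12104; mL+mR=2355/12104 → advance +1; mR−mL=-945/12104 → turn -1·90°
n=1: pose=(-8,6,N); sL=60/389, sR=60/221; mL=1590/85969, mR=16710/85969; mL+mR=18300/85969 → advance +1; mR−mL=15120/85969 → turn +1·90°
n=2: pose=(-8,7,W); sL=30/157, sR=6/41; mL=759/6437, mR=327/6437; mL+mR=1086/6437 → advance +1; mR−mL=-432/6437 → turn -1·90°
n=3: pose=(-9,7,N); sL=12/89, sR=12/53; mL=102/4717, mR=750/4717; mL+mR=852/4717 → advance +1; mR−mL=648/4717 → turn +1·90°
n=4: pose=(-9,8,W); sL=1/6, sR=5/39; mL=4/39, mR=7/156; mL+mR=23/156 → advance +1; mR−mL=-3/52 → turn -1·90°
n=5: pose=(-10,8,N); sL=12/101, sR=60/313; mL=726/31613, mR=4182/31613; mL+mR=4908/31613 → advance +1; mR−mL=3456/31613 → turn +1·90°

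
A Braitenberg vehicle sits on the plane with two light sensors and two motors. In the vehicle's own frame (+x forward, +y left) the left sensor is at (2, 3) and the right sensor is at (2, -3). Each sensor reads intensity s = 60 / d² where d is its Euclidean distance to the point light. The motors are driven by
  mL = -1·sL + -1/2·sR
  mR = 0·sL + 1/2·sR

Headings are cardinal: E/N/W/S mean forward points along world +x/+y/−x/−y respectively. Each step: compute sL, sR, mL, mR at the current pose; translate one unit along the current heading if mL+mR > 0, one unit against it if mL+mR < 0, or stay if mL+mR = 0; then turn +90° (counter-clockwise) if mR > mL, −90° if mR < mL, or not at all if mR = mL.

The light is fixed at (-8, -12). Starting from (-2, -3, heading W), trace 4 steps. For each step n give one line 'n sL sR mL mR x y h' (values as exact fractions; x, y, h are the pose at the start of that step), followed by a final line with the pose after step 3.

n=0: pose=(-2,-3,W); sL=15/13, sR=3/8; mL=-279/208, mR=3/16; mL+mR=-15/13 → advance -1; mR−mL=159/104 → turn +1·90°
n=1: pose=(-1,-3,S); sL=60/149, sR=12/13; mL=-1674/1937, mR=6/13; mL+mR=-60/149 → advance -1; mR−mL=2568/1937 → turn +1·90°
n=2: pose=(-1,-2,E); sL=6/25, sR=6/13; mL=-153/325, mR=3/13; mL+mR=-6/25 → advance -1; mR−mL=228/325 → turn +1·90°
n=3: pose=(-2,-2,N); sL=20/51, sR=4/15; mL=-134/255, mR=2/15; mL+mR=-20/51 → advance -1; mR−mL=56/85 → turn +1·90°

0 15/13 3/8 -279/208 3/16 -2 -3 W
1 60/149 12/13 -1674/1937 6/13 -1 -3 S
2 6/25 6/13 -153/325 3/13 -1 -2 E
3 20/51 4/15 -134/255 2/15 -2 -2 N
final -2 -3 W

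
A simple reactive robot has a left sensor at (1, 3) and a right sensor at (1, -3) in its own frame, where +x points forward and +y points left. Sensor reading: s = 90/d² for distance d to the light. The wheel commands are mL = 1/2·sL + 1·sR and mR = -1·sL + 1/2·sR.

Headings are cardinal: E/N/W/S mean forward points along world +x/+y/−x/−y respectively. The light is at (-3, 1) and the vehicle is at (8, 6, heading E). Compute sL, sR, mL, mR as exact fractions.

left sensor world pos  = (9, 9); dL² = 208
right sensor world pos = (9, 3); dR² = 148
sL = 90/208 = 45/104
sR = 90/148 = 45/74
mL = 1/2·sL + 1·sR = 6345/7696
mR = -1·sL + 1/2·sR = -495/3848

45/104 45/74 6345/7696 -495/3848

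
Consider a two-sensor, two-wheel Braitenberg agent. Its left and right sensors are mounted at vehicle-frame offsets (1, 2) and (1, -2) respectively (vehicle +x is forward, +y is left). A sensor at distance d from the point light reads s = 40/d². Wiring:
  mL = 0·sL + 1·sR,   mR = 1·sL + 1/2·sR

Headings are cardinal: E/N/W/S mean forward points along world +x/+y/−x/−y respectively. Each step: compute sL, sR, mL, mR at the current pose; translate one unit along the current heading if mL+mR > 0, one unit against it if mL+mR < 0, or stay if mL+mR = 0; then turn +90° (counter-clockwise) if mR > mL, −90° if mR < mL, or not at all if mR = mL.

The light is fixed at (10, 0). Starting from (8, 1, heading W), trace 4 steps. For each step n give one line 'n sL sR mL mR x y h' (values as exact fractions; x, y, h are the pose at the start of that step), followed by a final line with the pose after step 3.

n=0: pose=(8,1,W); sL=4, sR=20/9; mL=20/9, mR=46/9; mL+mR=22/3 → advance +1; mR−mL=26/9 → turn +1·90°
n=1: pose=(7,1,S); sL=40, sR=8/5; mL=8/5, mR=204/5; mL+mR=212/5 → advance +1; mR−mL=196/5 → turn +1·90°
n=2: pose=(7,0,E); sL=5, sR=5; mL=5, mR=15/2; mL+mR=25/2 → advance +1; mR−mL=5/2 → turn +1·90°
n=3: pose=(8,0,N); sL=40/17, sR=40; mL=40, mR=380/17; mL+mR=1060/17 → advance +1; mR−mL=-300/17 → turn -1·90°

0 4 20/9 20/9 46/9 8 1 W
1 40 8/5 8/5 204/5 7 1 S
2 5 5 5 15/2 7 0 E
3 40/17 40 40 380/17 8 0 N
final 8 1 E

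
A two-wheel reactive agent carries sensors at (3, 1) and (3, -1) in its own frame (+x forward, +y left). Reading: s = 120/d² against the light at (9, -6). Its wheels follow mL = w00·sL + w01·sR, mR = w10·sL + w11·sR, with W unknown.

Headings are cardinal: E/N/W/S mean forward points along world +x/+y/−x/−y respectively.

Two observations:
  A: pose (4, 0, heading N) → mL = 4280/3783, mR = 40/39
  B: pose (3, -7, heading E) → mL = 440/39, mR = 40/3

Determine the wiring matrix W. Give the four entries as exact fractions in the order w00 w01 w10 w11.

1/2 1/2 1 0

obs A: pose=(4,0,N) → sL=40/39, sR=120/97, mL=4280/3783, mR=40/39
obs B: pose=(3,-7,E) → sL=40/3, sR=120/13, mL=440/39, mR=40/3
sensor matrix S = [[40/39, 120/97], [40/3, 120/13]]; det S = -115200/16393
solve [mL_A; mL_B] = S·[w00; w01] and [mR_A; mR_B] = S·[w10; w11]:
  w00 = 1/2, w01 = 1/2, w10 = 1, w11 = 0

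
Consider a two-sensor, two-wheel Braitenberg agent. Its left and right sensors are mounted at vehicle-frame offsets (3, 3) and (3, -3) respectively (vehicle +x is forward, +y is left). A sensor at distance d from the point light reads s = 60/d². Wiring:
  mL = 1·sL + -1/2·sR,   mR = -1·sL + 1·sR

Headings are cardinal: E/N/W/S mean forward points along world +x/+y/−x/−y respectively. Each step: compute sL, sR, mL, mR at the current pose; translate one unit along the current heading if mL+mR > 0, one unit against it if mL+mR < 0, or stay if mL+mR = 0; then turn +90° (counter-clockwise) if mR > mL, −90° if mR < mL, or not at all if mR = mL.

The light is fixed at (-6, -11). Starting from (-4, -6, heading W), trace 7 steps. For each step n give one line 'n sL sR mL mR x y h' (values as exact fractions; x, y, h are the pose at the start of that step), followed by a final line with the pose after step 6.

0 12 12/13 150/13 -144/13 -4 -6 W
1 15/17 3/4 69/136 -9/68 -5 -6 N
2 60/97 12/5 -282/485 864/485 -5 -5 E
3 30/41 30/53 975/2173 -360/2173 -4 -5 N
4 12/25 60/41 -258/1025 1008/1025 -4 -4 E
5 3/5 15/34 129/340 -27/170 -3 -4 N
6 60/157 60/61 -1050/9577 5760/9577 -3 -3 E
final -2 -3 N

n=0: pose=(-4,-6,W); sL=12, sR=12/13; mL=150/13, mR=-144/13; mL+mR=6/13 → advance +1; mR−mL=-294/13 → turn -1·90°
n=1: pose=(-5,-6,N); sL=15/17, sR=3/4; mL=69/136, mR=-9/68; mL+mR=3/8 → advance +1; mR−mL=-87/136 → turn -1·90°
n=2: pose=(-5,-5,E); sL=60/97, sR=12/5; mL=-282/485, mR=864/485; mL+mR=6/5 → advance +1; mR−mL=1146/485 → turn +1·90°
n=3: pose=(-4,-5,N); sL=30/41, sR=30/53; mL=975/2173, mR=-360/2173; mL+mR=15/53 → advance +1; mR−mL=-1335/2173 → turn -1·90°
n=4: pose=(-4,-4,E); sL=12/25, sR=60/41; mL=-258/1025, mR=1008/1025; mL+mR=30/41 → advance +1; mR−mL=1266/1025 → turn +1·90°
n=5: pose=(-3,-4,N); sL=3/5, sR=15/34; mL=129/340, mR=-27/170; mL+mR=15/68 → advance +1; mR−mL=-183/340 → turn -1·90°
n=6: pose=(-3,-3,E); sL=60/157, sR=60/61; mL=-1050/9577, mR=5760/9577; mL+mR=30/61 → advance +1; mR−mL=6810/9577 → turn +1·90°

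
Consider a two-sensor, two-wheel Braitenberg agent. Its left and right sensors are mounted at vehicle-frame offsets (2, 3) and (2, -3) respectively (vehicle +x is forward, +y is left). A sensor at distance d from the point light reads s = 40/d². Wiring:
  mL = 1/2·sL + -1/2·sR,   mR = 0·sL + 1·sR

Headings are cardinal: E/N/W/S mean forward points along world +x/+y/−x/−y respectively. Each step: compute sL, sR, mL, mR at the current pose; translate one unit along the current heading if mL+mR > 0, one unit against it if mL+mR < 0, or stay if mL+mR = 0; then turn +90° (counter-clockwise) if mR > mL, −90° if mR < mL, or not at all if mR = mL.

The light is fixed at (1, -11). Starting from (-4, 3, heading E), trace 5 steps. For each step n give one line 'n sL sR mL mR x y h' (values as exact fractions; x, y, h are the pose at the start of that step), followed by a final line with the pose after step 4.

0 20/149 4/13 -168/1937 4/13 -4 3 E
1 8/61 40/257 -192/15677 40/257 -3 3 N
2 2/9 1/9 1/18 1/9 -3 4 W
3 40/173 40/233 1200/40309 40/233 -4 4 S
4 20/149 4/13 -168/1937 4/13 -4 3 E
final -3 3 N

n=0: pose=(-4,3,E); sL=20/149, sR=4/13; mL=-168/1937, mR=4/13; mL+mR=428/1937 → advance +1; mR−mL=764/1937 → turn +1·90°
n=1: pose=(-3,3,N); sL=8/61, sR=40/257; mL=-192/15677, mR=40/257; mL+mR=2248/15677 → advance +1; mR−mL=2632/15677 → turn +1·90°
n=2: pose=(-3,4,W); sL=2/9, sR=1/9; mL=1/18, mR=1/9; mL+mR=1/6 → advance +1; mR−mL=1/18 → turn +1·90°
n=3: pose=(-4,4,S); sL=40/173, sR=40/233; mL=1200/40309, mR=40/233; mL+mR=8120/40309 → advance +1; mR−mL=5720/40309 → turn +1·90°
n=4: pose=(-4,3,E); sL=20/149, sR=4/13; mL=-168/1937, mR=4/13; mL+mR=428/1937 → advance +1; mR−mL=764/1937 → turn +1·90°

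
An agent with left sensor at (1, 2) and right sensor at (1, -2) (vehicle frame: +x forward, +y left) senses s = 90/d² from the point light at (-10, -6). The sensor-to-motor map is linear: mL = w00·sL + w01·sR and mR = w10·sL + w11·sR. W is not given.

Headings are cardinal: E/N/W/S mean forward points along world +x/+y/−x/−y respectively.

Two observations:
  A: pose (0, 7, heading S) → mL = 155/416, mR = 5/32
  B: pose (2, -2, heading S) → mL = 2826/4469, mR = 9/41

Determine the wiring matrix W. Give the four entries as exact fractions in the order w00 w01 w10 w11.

obs A: pose=(0,7,S) → sL=5/16, sR=45/104, mL=155/416, mR=5/32
obs B: pose=(2,-2,S) → sL=18/41, sR=90/109, mL=2826/4469, mR=9/41
sensor matrix S = [[5/16, 45/104], [18/41, 90/109]]; det S = 31635/464776
solve [mL_A; mL_B] = S·[w00; w01] and [mR_A; mR_B] = S·[w10; w11]:
  w00 = 1/2, w01 = 1/2, w10 = 1/2, w11 = 0

1/2 1/2 1/2 0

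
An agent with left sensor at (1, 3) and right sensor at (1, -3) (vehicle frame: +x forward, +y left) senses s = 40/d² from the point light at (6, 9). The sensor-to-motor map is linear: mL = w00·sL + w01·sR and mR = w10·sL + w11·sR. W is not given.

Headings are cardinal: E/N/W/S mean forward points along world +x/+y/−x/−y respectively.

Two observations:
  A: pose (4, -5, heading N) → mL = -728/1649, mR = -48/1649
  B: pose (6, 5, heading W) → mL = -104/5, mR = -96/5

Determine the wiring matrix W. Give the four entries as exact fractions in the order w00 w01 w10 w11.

obs A: pose=(4,-5,N) → sL=20/97, sR=4/17, mL=-728/1649, mR=-48/1649
obs B: pose=(6,5,W) → sL=4/5, sR=20, mL=-104/5, mR=-96/5
sensor matrix S = [[20/97, 4/17], [4/5, 20]]; det S = 32448/8245
solve [mL_A; mL_B] = S·[w00; w01] and [mR_A; mR_B] = S·[w10; w11]:
  w00 = -1, w01 = -1, w10 = 1, w11 = -1

-1 -1 1 -1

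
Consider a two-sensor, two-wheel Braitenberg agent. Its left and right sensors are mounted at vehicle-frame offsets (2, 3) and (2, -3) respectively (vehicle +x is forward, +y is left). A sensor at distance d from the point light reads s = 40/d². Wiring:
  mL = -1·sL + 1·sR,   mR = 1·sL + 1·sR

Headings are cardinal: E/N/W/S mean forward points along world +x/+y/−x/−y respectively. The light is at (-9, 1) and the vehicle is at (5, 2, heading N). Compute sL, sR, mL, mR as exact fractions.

4/13 20/149 -336/1937 856/1937

left sensor world pos  = (2, 4); dL² = 130
right sensor world pos = (8, 4); dR² = 298
sL = 40/130 = 4/13
sR = 40/298 = 20/149
mL = -1·sL + 1·sR = -336/1937
mR = 1·sL + 1·sR = 856/1937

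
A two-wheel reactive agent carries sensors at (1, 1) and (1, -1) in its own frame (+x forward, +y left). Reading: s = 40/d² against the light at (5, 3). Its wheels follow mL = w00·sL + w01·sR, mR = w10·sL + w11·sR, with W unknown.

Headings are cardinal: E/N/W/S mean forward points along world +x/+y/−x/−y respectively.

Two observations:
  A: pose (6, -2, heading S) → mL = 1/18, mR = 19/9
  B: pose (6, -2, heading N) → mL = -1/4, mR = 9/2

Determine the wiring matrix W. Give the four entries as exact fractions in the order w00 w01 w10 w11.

-1/2 1/2 1 1

obs A: pose=(6,-2,S) → sL=1, sR=10/9, mL=1/18, mR=19/9
obs B: pose=(6,-2,N) → sL=5/2, sR=2, mL=-1/4, mR=9/2
sensor matrix S = [[1, 10/9], [5/2, 2]]; det S = -7/9
solve [mL_A; mL_B] = S·[w00; w01] and [mR_A; mR_B] = S·[w10; w11]:
  w00 = -1/2, w01 = 1/2, w10 = 1, w11 = 1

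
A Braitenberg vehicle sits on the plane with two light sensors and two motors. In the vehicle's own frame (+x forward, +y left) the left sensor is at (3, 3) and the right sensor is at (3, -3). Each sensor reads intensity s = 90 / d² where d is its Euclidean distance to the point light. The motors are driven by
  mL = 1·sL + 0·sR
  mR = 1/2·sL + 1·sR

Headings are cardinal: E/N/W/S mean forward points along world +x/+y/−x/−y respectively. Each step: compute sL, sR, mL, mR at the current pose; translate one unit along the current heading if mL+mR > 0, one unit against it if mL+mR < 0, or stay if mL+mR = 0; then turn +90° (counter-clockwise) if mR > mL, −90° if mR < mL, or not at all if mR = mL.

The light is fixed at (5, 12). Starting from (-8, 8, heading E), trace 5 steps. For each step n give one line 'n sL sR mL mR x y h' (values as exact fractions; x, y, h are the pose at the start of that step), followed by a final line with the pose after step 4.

n=0: pose=(-8,8,E); sL=90/101, sR=90/149; mL=90/101, mR=15795/15049; mL+mR=29205/15049 → advance +1; mR−mL=2385/15049 → turn +1·90°
n=1: pose=(-7,8,N); sL=45/113, sR=45/41; mL=45/113, mR=12015/9266; mL+mR=15705/9266 → advance +1; mR−mL=8325/9266 → turn +1·90°
n=2: pose=(-7,9,W); sL=10/29, sR=2/5; mL=10/29, mR=83/145; mL+mR=133/145 → advance +1; mR−mL=33/145 → turn +1·90°
n=3: pose=(-8,9,S); sL=45/68, sR=45/146; mL=45/68, mR=6345/9928; mL+mR=12915/9928 → advance +1; mR−mL=-225/9928 → turn -1·90°
n=4: pose=(-8,8,W); sL=18/61, sR=90/257; mL=18/61, mR=7803/15677; mL+mR=12429/15677 → advance +1; mR−mL=3177/15677 → turn +1·90°

0 90/101 90/149 90/101 15795/15049 -8 8 E
1 45/113 45/41 45/113 12015/9266 -7 8 N
2 10/29 2/5 10/29 83/145 -7 9 W
3 45/68 45/146 45/68 6345/9928 -8 9 S
4 18/61 90/257 18/61 7803/15677 -8 8 W
final -9 8 S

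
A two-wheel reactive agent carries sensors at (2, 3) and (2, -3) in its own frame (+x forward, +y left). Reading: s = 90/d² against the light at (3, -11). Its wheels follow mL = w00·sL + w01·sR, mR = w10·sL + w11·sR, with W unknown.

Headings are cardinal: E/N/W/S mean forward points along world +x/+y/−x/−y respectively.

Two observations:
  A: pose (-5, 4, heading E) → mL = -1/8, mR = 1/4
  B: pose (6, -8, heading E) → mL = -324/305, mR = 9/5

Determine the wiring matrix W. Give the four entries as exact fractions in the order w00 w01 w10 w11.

1/2 -1/2 0 1/2

obs A: pose=(-5,4,E) → sL=1/4, sR=1/2, mL=-1/8, mR=1/4
obs B: pose=(6,-8,E) → sL=90/61, sR=18/5, mL=-324/305, mR=9/5
sensor matrix S = [[1/4, 1/2], [90/61, 18/5]]; det S = 99/610
solve [mL_A; mL_B] = S·[w00; w01] and [mR_A; mR_B] = S·[w10; w11]:
  w00 = 1/2, w01 = -1/2, w10 = 0, w11 = 1/2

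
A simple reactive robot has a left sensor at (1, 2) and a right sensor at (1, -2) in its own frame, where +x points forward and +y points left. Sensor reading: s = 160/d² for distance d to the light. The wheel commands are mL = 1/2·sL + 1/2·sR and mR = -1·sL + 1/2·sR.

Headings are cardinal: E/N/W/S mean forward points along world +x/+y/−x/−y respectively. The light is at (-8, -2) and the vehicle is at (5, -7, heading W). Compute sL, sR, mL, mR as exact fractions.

left sensor world pos  = (4, -9); dL² = 193
right sensor world pos = (4, -5); dR² = 153
sL = 160/193 = 160/193
sR = 160/153 = 160/153
mL = 1/2·sL + 1/2·sR = 27680/29529
mR = -1·sL + 1/2·sR = -9040/29529

160/193 160/153 27680/29529 -9040/29529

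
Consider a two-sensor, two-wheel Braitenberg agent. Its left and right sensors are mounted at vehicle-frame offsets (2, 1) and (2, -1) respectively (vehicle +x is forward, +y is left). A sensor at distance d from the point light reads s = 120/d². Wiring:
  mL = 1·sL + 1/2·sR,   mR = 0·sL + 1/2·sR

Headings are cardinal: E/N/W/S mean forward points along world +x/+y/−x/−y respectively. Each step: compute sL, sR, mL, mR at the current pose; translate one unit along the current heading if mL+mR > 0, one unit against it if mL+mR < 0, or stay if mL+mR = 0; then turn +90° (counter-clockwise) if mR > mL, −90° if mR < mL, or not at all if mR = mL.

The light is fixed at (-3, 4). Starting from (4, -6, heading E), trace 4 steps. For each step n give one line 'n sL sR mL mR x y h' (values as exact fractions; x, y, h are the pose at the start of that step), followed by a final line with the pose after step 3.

n=0: pose=(4,-6,E); sL=20/27, sR=60/101; mL=2830/2727, mR=30/101; mL+mR=3640/2727 → advance +1; mR−mL=-20/27 → turn -1·90°
n=1: pose=(5,-6,S); sL=8/15, sR=120/193; mL=2444/2895, mR=60/193; mL+mR=3344/2895 → advance +1; mR−mL=-8/15 → turn -1·90°
n=2: pose=(5,-7,W); sL=2/3, sR=15/17; mL=113/102, mR=15/34; mL+mR=79/51 → advance +1; mR−mL=-2/3 → turn -1·90°
n=3: pose=(4,-7,N); sL=40/39, sR=24/29; mL=1628/1131, mR=12/29; mL+mR=2096/1131 → advance +1; mR−mL=-40/39 → turn -1·90°

0 20/27 60/101 2830/2727 30/101 4 -6 E
1 8/15 120/193 2444/2895 60/193 5 -6 S
2 2/3 15/17 113/102 15/34 5 -7 W
3 40/39 24/29 1628/1131 12/29 4 -7 N
final 4 -6 E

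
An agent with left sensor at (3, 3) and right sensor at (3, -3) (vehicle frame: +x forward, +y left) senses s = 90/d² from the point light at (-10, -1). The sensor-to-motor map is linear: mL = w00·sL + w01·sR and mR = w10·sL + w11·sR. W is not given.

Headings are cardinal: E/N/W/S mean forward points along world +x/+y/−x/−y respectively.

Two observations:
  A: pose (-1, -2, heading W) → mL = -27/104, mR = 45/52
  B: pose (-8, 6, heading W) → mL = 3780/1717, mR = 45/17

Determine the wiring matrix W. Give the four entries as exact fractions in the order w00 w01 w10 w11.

1/2 -1/2 1/2 0

obs A: pose=(-1,-2,W) → sL=45/26, sR=9/4, mL=-27/104, mR=45/52
obs B: pose=(-8,6,W) → sL=90/17, sR=90/101, mL=3780/1717, mR=45/17
sensor matrix S = [[45/26, 9/4], [90/17, 90/101]]; det S = -462915/44642
solve [mL_A; mL_B] = S·[w00; w01] and [mR_A; mR_B] = S·[w10; w11]:
  w00 = 1/2, w01 = -1/2, w10 = 1/2, w11 = 0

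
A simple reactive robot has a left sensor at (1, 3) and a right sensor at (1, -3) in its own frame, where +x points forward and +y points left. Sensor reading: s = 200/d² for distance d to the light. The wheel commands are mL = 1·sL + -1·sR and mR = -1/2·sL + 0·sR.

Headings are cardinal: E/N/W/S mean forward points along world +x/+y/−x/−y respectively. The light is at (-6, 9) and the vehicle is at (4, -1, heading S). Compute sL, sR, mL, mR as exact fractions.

20/29 20/17 -240/493 -10/29

left sensor world pos  = (7, -2); dL² = 290
right sensor world pos = (1, -2); dR² = 170
sL = 200/290 = 20/29
sR = 200/170 = 20/17
mL = 1·sL + -1·sR = -240/493
mR = -1/2·sL + 0·sR = -10/29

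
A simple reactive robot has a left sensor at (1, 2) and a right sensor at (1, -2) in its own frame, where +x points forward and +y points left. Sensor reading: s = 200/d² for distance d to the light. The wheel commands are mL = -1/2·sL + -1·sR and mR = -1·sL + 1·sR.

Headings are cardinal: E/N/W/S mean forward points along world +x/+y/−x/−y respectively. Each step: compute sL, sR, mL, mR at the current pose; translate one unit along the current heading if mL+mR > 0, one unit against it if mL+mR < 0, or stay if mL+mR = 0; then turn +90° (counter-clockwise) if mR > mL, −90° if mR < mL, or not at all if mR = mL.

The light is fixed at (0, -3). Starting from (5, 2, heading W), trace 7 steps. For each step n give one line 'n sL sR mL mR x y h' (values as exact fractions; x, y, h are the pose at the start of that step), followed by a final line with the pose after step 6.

n=0: pose=(5,2,W); sL=8, sR=40/13; mL=-92/13, mR=-64/13; mL+mR=-12 → advance -1; mR−mL=28/13 → turn +1·90°
n=1: pose=(6,2,S); sL=5/2, sR=25/4; mL=-15/2, mR=15/4; mL+mR=-15/4 → advance -1; mR−mL=45/4 → turn +1·90°
n=2: pose=(6,3,E); sL=200/113, sR=40/13; mL=-5820/1469, mR=1920/1469; mL+mR=-300/113 → advance -1; mR−mL=7740/1469 → turn +1·90°
n=3: pose=(5,3,N); sL=100/29, sR=100/49; mL=-5350/1421, mR=-2000/1421; mL+mR=-150/29 → advance -1; mR−mL=3350/1421 → turn +1·90°
n=4: pose=(5,2,W); sL=8, sR=40/13; mL=-92/13, mR=-64/13; mL+mR=-12 → advance -1; mR−mL=28/13 → turn +1·90°
n=5: pose=(6,2,S); sL=5/2, sR=25/4; mL=-15/2, mR=15/4; mL+mR=-15/4 → advance -1; mR−mL=45/4 → turn +1·90°
n=6: pose=(6,3,E); sL=200/113, sR=40/13; mL=-5820/1469, mR=1920/1469; mL+mR=-300/113 → advance -1; mR−mL=7740/1469 → turn +1·90°

0 8 40/13 -92/13 -64/13 5 2 W
1 5/2 25/4 -15/2 15/4 6 2 S
2 200/113 40/13 -5820/1469 1920/1469 6 3 E
3 100/29 100/49 -5350/1421 -2000/1421 5 3 N
4 8 40/13 -92/13 -64/13 5 2 W
5 5/2 25/4 -15/2 15/4 6 2 S
6 200/113 40/13 -5820/1469 1920/1469 6 3 E
final 5 3 N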